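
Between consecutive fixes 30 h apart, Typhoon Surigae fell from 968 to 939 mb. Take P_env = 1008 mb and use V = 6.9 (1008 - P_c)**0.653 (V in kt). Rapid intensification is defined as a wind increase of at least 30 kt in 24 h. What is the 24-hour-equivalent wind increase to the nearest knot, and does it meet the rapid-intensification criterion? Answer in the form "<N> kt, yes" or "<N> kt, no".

V₁: ΔP = 40, V ≈ 6.9 × 40^0.653 ≈ 76.74 kt.
V₂: ΔP = 69, V ≈ 6.9 × 69^0.653 ≈ 109.55 kt.
ΔV over 30 h = 32.81 kt → 24 h equivalent = 32.81 × 24/30 ≈ 26.25 kt.
26 kt < 30 kt ⇒ not rapid intensification.

26 kt, no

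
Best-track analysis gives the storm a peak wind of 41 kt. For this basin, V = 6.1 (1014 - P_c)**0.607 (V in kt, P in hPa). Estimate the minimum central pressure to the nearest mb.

ΔP = (V / 6.1)^(1/0.607) = (41/6.1)^1.647.
41/6.1 = 6.721; 6.721^1.647 ≈ 23.08 mb.
P_c = 1014 − 23.08 = 990.92 ≈ 991 mb.

991 mb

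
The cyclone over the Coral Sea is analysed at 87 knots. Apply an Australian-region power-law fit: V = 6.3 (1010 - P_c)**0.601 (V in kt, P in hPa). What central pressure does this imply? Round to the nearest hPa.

ΔP = (V / 6.3)^(1/0.601) = (87/6.3)^1.664.
87/6.3 = 13.810; 13.810^1.664 ≈ 78.91 hPa.
P_c = 1010 − 78.91 = 931.09 ≈ 931 hPa.

931 hPa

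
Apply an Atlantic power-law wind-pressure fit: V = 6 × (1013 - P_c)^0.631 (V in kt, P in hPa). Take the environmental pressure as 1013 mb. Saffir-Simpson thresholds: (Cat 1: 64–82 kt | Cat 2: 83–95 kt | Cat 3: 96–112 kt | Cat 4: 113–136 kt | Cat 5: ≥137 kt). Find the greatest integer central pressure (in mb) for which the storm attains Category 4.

Category 4 begins at V = 113 kt.
Required ΔP = (113/6)^(1/0.631) = 18.833^1.585 ≈ 104.83 mb.
P_c ≤ 1013 − 104.83 = 908.17, so the highest integer P_c is 908 mb.

908 mb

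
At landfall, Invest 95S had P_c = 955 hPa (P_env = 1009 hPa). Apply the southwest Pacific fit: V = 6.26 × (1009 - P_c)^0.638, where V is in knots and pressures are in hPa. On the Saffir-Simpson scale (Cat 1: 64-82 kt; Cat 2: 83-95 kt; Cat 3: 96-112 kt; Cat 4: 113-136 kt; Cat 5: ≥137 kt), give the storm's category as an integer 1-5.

1

ΔP = 1009 − 955 = 54 hPa.
V ≈ 6.26 × 54^0.638 = 6.26 × 12.74 ≈ 80 kt.
80 kt falls in the Category 1 band.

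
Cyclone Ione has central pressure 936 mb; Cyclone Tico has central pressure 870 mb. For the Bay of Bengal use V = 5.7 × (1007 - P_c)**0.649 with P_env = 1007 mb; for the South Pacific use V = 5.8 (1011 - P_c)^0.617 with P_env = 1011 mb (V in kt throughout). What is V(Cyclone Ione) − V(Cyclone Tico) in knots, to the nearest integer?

-32 kt

Cyclone Ione: ΔP = 71; V ≈ 5.7 × 71^0.649 ≈ 90.64 kt.
Cyclone Tico: ΔP = 141; V ≈ 5.8 × 141^0.617 ≈ 122.88 kt.
Difference ≈ 90.64 − 122.88 = -32.24 → -32 kt.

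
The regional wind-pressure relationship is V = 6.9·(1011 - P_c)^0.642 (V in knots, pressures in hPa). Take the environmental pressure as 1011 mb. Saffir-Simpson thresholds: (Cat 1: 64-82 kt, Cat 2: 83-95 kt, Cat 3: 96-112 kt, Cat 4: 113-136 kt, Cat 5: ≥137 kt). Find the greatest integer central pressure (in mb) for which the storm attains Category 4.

Category 4 begins at V = 113 kt.
Required ΔP = (113/6.9)^(1/0.642) = 16.377^1.558 ≈ 77.86 mb.
P_c ≤ 1011 − 77.86 = 933.14, so the highest integer P_c is 933 mb.

933 mb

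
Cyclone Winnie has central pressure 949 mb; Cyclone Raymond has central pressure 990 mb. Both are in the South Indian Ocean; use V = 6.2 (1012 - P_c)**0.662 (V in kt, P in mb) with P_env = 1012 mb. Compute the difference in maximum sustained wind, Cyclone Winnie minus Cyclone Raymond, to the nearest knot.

Cyclone Winnie: ΔP = 63; V ≈ 6.2 × 63^0.662 ≈ 96.28 kt.
Cyclone Raymond: ΔP = 22; V ≈ 6.2 × 22^0.662 ≈ 47.98 kt.
Difference ≈ 96.28 − 47.98 = 48.30 → 48 kt.

48 kt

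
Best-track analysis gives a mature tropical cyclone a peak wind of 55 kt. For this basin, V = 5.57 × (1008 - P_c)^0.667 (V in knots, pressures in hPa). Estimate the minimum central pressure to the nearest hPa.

ΔP = (V / 5.57)^(1/0.667) = (55/5.57)^1.499.
55/5.57 = 9.874; 9.874^1.499 ≈ 30.98 hPa.
P_c = 1008 − 30.98 = 977.02 ≈ 977 hPa.

977 hPa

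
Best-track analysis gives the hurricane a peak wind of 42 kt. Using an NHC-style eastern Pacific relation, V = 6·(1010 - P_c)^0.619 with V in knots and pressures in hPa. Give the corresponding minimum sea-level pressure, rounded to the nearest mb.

ΔP = (V / 6)^(1/0.619) = (42/6)^1.616.
42/6 = 7.000; 7.000^1.616 ≈ 23.19 mb.
P_c = 1010 − 23.19 = 986.81 ≈ 987 mb.

987 mb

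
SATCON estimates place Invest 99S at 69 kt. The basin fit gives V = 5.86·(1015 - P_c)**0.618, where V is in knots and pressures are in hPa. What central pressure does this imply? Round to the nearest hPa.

ΔP = (V / 5.86)^(1/0.618) = (69/5.86)^1.618.
69/5.86 = 11.775; 11.775^1.618 ≈ 54.07 hPa.
P_c = 1015 − 54.07 = 960.93 ≈ 961 hPa.

961 hPa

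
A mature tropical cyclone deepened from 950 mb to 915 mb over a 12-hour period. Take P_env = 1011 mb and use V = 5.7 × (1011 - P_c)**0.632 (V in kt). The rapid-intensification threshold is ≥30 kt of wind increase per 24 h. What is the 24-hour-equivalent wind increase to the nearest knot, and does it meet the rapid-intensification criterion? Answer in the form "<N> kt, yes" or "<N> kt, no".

51 kt, yes

V₁: ΔP = 61, V ≈ 5.7 × 61^0.632 ≈ 76.60 kt.
V₂: ΔP = 96, V ≈ 5.7 × 96^0.632 ≈ 102.02 kt.
ΔV over 12 h = 25.42 kt → 24 h equivalent = 25.42 × 24/12 ≈ 50.84 kt.
51 kt ≥ 30 kt ⇒ rapid intensification.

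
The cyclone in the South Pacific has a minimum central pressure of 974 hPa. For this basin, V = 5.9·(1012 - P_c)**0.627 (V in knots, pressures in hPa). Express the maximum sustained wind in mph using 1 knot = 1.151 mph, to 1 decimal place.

ΔP = 1012 − 974 = 38 hPa.
V ≈ 5.9 × 38^0.627 = 5.9 × 9.784 ≈ 57.727 kt.
57.727 × 1.151 ≈ 66.44 mph → 66.4 mph.

66.4 mph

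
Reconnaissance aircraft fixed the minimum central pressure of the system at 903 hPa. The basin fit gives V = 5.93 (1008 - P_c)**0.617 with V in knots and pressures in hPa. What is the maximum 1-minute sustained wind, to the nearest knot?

105 kt

ΔP = 1008 − 903 = 105 hPa.
105^0.617 ≈ 17.663.
V ≈ 5.93 × 17.663 ≈ 104.7 kt.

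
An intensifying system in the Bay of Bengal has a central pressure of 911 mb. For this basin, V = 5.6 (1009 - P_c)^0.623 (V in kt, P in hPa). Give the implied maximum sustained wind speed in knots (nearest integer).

97 kt

ΔP = 1009 − 911 = 98 mb.
98^0.623 ≈ 17.399.
V ≈ 5.6 × 17.399 ≈ 97.4 kt.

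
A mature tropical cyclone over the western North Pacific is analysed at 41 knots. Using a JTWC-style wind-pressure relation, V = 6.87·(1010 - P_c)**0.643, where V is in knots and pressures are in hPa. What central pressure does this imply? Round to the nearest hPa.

994 hPa

ΔP = (V / 6.87)^(1/0.643) = (41/6.87)^1.555.
41/6.87 = 5.968; 5.968^1.555 ≈ 16.09 hPa.
P_c = 1010 − 16.09 = 993.91 ≈ 994 hPa.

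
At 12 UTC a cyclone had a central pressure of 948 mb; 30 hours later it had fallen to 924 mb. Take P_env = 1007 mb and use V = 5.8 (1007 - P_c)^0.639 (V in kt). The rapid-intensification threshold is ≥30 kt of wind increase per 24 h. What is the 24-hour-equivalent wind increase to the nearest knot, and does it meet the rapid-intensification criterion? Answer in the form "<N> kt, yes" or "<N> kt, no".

V₁: ΔP = 59, V ≈ 5.8 × 59^0.639 ≈ 78.52 kt.
V₂: ΔP = 83, V ≈ 5.8 × 83^0.639 ≈ 97.66 kt.
ΔV over 30 h = 19.14 kt → 24 h equivalent = 19.14 × 24/30 ≈ 15.31 kt.
15 kt < 30 kt ⇒ not rapid intensification.

15 kt, no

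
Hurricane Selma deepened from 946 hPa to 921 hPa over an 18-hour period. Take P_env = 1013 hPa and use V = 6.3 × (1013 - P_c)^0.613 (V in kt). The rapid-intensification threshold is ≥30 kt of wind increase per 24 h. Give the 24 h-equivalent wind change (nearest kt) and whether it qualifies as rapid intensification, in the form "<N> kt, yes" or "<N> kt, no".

V₁: ΔP = 67, V ≈ 6.3 × 67^0.613 ≈ 82.93 kt.
V₂: ΔP = 92, V ≈ 6.3 × 92^0.613 ≈ 100.73 kt.
ΔV over 18 h = 17.80 kt → 24 h equivalent = 17.80 × 24/18 ≈ 23.73 kt.
24 kt < 30 kt ⇒ not rapid intensification.

24 kt, no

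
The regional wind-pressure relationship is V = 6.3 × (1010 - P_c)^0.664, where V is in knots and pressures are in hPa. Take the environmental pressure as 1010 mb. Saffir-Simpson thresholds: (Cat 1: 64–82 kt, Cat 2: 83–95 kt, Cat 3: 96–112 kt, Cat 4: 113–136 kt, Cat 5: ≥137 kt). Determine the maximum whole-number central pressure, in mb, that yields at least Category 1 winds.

Category 1 begins at V = 64 kt.
Required ΔP = (64/6.3)^(1/0.664) = 10.159^1.506 ≈ 32.83 mb.
P_c ≤ 1010 − 32.83 = 977.17, so the highest integer P_c is 977 mb.

977 mb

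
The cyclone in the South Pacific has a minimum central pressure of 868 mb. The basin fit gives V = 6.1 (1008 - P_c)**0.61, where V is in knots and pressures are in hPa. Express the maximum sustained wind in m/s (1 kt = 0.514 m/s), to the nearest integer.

64 m/s

ΔP = 1008 − 868 = 140 mb.
V ≈ 6.1 × 140^0.61 = 6.1 × 20.377 ≈ 124.299 kt.
124.299 × 0.514 ≈ 63.89 m/s → 64 m/s.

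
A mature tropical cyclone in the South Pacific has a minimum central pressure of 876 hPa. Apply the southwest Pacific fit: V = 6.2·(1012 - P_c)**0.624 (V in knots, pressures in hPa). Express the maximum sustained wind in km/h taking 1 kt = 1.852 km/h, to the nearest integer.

246 km/h

ΔP = 1012 − 876 = 136 hPa.
V ≈ 6.2 × 136^0.624 = 6.2 × 21.445 ≈ 132.960 kt.
132.960 × 1.852 ≈ 246.24 km/h → 246 km/h.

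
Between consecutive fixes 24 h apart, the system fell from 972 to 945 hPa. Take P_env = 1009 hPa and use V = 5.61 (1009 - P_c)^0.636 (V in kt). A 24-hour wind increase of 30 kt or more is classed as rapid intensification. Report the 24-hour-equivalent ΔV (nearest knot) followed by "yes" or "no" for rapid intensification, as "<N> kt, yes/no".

23 kt, no

V₁: ΔP = 37, V ≈ 5.61 × 37^0.636 ≈ 55.76 kt.
V₂: ΔP = 64, V ≈ 5.61 × 64^0.636 ≈ 79.01 kt.
ΔV over 24 h = 23.25 kt → 24 h equivalent = 23.25 × 24/24 ≈ 23.25 kt.
23 kt < 30 kt ⇒ not rapid intensification.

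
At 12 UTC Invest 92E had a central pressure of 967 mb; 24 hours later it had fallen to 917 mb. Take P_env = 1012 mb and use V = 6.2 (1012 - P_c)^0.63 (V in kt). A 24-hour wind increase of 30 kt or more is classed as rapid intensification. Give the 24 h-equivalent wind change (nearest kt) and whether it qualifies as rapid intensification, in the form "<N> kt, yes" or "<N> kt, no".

41 kt, yes

V₁: ΔP = 45, V ≈ 6.2 × 45^0.63 ≈ 68.22 kt.
V₂: ΔP = 95, V ≈ 6.2 × 95^0.63 ≈ 109.23 kt.
ΔV over 24 h = 41.01 kt → 24 h equivalent = 41.01 × 24/24 ≈ 41.01 kt.
41 kt ≥ 30 kt ⇒ rapid intensification.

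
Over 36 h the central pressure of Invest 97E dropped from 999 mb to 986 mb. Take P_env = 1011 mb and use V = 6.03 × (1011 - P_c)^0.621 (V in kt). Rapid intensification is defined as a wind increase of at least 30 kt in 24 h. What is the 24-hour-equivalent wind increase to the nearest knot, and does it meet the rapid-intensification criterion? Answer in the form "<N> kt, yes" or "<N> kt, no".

11 kt, no

V₁: ΔP = 12, V ≈ 6.03 × 12^0.621 ≈ 28.22 kt.
V₂: ΔP = 25, V ≈ 6.03 × 25^0.621 ≈ 44.51 kt.
ΔV over 36 h = 16.29 kt → 24 h equivalent = 16.29 × 24/36 ≈ 10.86 kt.
11 kt < 30 kt ⇒ not rapid intensification.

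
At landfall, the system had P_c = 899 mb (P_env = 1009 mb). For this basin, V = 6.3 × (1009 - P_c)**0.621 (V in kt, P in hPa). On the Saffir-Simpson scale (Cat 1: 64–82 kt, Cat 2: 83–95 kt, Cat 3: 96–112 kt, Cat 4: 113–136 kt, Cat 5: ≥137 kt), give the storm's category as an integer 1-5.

4

ΔP = 1009 − 899 = 110 mb.
V ≈ 6.3 × 110^0.621 = 6.3 × 18.52 ≈ 117 kt.
117 kt falls in the Category 4 band.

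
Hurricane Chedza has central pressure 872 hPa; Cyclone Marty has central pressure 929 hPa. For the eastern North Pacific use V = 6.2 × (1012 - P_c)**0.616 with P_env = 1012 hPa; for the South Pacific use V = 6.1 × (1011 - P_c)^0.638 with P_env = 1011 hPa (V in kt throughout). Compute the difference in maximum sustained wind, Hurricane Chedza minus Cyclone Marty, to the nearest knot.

Hurricane Chedza: ΔP = 140; V ≈ 6.2 × 140^0.616 ≈ 130.14 kt.
Cyclone Marty: ΔP = 82; V ≈ 6.1 × 82^0.638 ≈ 101.47 kt.
Difference ≈ 130.14 − 101.47 = 28.67 → 29 kt.

29 kt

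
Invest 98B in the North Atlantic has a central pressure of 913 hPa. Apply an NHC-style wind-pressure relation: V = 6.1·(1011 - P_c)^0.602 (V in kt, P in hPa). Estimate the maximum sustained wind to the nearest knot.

ΔP = 1011 − 913 = 98 hPa.
98^0.602 ≈ 15.802.
V ≈ 6.1 × 15.802 ≈ 96.4 kt.

96 kt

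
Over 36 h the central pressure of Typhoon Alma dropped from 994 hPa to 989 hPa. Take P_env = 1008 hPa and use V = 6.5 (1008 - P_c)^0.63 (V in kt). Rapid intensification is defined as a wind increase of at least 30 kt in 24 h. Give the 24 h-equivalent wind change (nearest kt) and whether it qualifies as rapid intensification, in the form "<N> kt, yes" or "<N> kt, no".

5 kt, no

V₁: ΔP = 14, V ≈ 6.5 × 14^0.63 ≈ 34.27 kt.
V₂: ΔP = 19, V ≈ 6.5 × 19^0.63 ≈ 41.55 kt.
ΔV over 36 h = 7.28 kt → 24 h equivalent = 7.28 × 24/36 ≈ 4.85 kt.
5 kt < 30 kt ⇒ not rapid intensification.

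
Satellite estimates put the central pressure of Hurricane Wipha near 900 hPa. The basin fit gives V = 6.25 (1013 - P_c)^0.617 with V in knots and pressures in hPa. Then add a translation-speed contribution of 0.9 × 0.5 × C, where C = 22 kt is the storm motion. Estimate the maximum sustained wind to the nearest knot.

ΔP = 1013 − 900 = 113 hPa.
113^0.617 ≈ 18.482.
V ≈ 6.25 × 18.482 ≈ 115.5 kt.
Translation term: 0.9 × 0.5 × 22 = 9.9 kt.
Corrected V ≈ 125.4 kt → 125 kt.

125 kt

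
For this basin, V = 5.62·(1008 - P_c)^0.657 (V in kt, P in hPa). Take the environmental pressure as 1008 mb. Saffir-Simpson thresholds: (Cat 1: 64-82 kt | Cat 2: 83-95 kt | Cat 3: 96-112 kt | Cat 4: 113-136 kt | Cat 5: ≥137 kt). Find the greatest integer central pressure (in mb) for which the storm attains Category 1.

967 mb

Category 1 begins at V = 64 kt.
Required ΔP = (64/5.62)^(1/0.657) = 11.388^1.522 ≈ 40.55 mb.
P_c ≤ 1008 − 40.55 = 967.45, so the highest integer P_c is 967 mb.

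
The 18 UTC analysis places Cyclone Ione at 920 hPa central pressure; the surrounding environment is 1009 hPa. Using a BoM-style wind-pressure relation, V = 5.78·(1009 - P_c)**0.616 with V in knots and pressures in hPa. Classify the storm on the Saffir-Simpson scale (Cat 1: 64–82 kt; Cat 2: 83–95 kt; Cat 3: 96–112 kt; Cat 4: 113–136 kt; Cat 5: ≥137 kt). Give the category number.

ΔP = 1009 − 920 = 89 hPa.
V ≈ 5.78 × 89^0.616 = 5.78 × 15.88 ≈ 92 kt.
92 kt falls in the Category 2 band.

2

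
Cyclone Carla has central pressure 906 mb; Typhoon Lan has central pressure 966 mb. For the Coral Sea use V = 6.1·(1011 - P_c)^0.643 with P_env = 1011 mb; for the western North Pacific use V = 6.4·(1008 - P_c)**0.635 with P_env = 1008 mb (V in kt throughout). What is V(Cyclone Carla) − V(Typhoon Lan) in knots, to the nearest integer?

53 kt

Cyclone Carla: ΔP = 105; V ≈ 6.1 × 105^0.643 ≈ 121.61 kt.
Typhoon Lan: ΔP = 42; V ≈ 6.4 × 42^0.635 ≈ 68.70 kt.
Difference ≈ 121.61 − 68.70 = 52.91 → 53 kt.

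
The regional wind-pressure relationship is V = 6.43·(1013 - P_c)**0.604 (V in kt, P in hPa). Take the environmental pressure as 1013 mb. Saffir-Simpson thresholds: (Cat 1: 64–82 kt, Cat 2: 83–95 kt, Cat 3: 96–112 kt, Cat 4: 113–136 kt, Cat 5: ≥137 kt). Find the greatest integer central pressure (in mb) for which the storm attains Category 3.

925 mb

Category 3 begins at V = 96 kt.
Required ΔP = (96/6.43)^(1/0.604) = 14.930^1.656 ≈ 87.86 mb.
P_c ≤ 1013 − 87.86 = 925.14, so the highest integer P_c is 925 mb.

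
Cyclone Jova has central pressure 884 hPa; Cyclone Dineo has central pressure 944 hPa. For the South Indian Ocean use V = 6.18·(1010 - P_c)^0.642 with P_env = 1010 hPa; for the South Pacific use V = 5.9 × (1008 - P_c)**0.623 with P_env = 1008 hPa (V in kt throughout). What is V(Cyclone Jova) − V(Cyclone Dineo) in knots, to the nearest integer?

Cyclone Jova: ΔP = 126; V ≈ 6.18 × 126^0.642 ≈ 137.86 kt.
Cyclone Dineo: ΔP = 64; V ≈ 5.9 × 64^0.623 ≈ 78.72 kt.
Difference ≈ 137.86 − 78.72 = 59.14 → 59 kt.

59 kt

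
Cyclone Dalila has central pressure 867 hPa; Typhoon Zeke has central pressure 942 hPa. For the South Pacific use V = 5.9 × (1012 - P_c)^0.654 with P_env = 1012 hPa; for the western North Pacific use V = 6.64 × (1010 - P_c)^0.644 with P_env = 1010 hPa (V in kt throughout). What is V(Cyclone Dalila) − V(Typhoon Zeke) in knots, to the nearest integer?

Cyclone Dalila: ΔP = 145; V ≈ 5.9 × 145^0.654 ≈ 152.89 kt.
Typhoon Zeke: ΔP = 68; V ≈ 6.64 × 68^0.644 ≈ 100.53 kt.
Difference ≈ 152.89 − 100.53 = 52.36 → 52 kt.

52 kt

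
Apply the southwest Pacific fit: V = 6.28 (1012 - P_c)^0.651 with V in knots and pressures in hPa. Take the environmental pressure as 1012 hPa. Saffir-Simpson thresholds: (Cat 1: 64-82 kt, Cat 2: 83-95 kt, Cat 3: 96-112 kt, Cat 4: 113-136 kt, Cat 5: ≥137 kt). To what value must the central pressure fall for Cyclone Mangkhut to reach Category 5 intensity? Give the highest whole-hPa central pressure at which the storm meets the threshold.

Category 5 begins at V = 137 kt.
Required ΔP = (137/6.28)^(1/0.651) = 21.815^1.536 ≈ 113.89 hPa.
P_c ≤ 1012 − 113.89 = 898.11, so the highest integer P_c is 898 hPa.

898 hPa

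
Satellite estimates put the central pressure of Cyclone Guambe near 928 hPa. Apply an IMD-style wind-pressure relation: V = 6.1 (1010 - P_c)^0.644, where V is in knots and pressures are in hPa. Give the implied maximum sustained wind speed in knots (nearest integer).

104 kt

ΔP = 1010 − 928 = 82 hPa.
82^0.644 ≈ 17.080.
V ≈ 6.1 × 17.080 ≈ 104.2 kt.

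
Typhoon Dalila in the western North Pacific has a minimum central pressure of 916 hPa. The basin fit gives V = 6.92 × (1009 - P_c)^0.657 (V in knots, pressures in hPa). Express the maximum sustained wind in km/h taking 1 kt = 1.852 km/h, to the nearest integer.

ΔP = 1009 − 916 = 93 hPa.
V ≈ 6.92 × 93^0.657 = 6.92 × 19.647 ≈ 135.956 kt.
135.956 × 1.852 ≈ 251.79 km/h → 252 km/h.

252 km/h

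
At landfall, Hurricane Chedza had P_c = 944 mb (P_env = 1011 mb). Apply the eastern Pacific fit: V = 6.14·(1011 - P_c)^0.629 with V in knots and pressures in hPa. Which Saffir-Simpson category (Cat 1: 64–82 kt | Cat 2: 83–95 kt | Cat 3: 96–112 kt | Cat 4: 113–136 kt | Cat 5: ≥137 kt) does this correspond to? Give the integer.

ΔP = 1011 − 944 = 67 mb.
V ≈ 6.14 × 67^0.629 = 6.14 × 14.08 ≈ 86 kt.
86 kt falls in the Category 2 band.

2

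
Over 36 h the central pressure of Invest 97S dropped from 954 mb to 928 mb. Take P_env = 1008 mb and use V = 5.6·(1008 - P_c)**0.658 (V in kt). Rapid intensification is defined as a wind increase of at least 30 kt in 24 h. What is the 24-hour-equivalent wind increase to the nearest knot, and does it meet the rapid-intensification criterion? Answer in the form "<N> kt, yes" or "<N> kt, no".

15 kt, no

V₁: ΔP = 54, V ≈ 5.6 × 54^0.658 ≈ 77.29 kt.
V₂: ΔP = 80, V ≈ 5.6 × 80^0.658 ≈ 100.10 kt.
ΔV over 36 h = 22.81 kt → 24 h equivalent = 22.81 × 24/36 ≈ 15.21 kt.
15 kt < 30 kt ⇒ not rapid intensification.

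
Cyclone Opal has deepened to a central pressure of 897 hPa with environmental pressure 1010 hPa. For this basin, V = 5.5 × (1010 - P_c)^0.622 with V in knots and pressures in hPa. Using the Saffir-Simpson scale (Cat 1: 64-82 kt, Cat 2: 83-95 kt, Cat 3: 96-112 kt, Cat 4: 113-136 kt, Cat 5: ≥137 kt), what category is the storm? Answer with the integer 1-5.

3

ΔP = 1010 − 897 = 113 hPa.
V ≈ 5.5 × 113^0.622 = 5.5 × 18.92 ≈ 104 kt.
104 kt falls in the Category 3 band.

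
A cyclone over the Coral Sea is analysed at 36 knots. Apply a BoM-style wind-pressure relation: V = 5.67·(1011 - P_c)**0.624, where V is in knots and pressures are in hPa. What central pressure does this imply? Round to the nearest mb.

992 mb

ΔP = (V / 5.67)^(1/0.624) = (36/5.67)^1.603.
36/5.67 = 6.349; 6.349^1.603 ≈ 19.34 mb.
P_c = 1011 − 19.34 = 991.66 ≈ 992 mb.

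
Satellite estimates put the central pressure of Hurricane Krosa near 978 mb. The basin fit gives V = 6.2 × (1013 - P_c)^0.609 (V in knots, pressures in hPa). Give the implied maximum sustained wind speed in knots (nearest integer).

ΔP = 1013 − 978 = 35 mb.
35^0.609 ≈ 8.716.
V ≈ 6.2 × 8.716 ≈ 54.0 kt.

54 kt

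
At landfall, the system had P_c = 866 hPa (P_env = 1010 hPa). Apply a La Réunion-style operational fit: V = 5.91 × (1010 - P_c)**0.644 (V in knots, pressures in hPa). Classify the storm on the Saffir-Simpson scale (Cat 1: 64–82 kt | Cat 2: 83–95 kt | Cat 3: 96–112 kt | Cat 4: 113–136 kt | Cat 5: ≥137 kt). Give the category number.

ΔP = 1010 − 866 = 144 hPa.
V ≈ 5.91 × 144^0.644 = 5.91 × 24.55 ≈ 145 kt.
145 kt falls in the Category 5 band.

5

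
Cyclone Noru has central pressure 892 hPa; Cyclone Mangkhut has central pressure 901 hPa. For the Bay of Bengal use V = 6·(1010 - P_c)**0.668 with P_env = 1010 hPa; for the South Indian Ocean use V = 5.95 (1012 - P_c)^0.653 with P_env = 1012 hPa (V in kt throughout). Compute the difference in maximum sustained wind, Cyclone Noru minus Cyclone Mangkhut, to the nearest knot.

16 kt

Cyclone Noru: ΔP = 118; V ≈ 6 × 118^0.668 ≈ 145.27 kt.
Cyclone Mangkhut: ΔP = 111; V ≈ 5.95 × 111^0.653 ≈ 128.86 kt.
Difference ≈ 145.27 − 128.86 = 16.41 → 16 kt.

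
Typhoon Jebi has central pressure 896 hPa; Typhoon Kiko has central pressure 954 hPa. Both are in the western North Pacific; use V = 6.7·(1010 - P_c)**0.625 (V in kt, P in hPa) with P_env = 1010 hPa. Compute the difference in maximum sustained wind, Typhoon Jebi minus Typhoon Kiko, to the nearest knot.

Typhoon Jebi: ΔP = 114; V ≈ 6.7 × 114^0.625 ≈ 129.31 kt.
Typhoon Kiko: ΔP = 56; V ≈ 6.7 × 56^0.625 ≈ 82.93 kt.
Difference ≈ 129.31 − 82.93 = 46.38 → 46 kt.

46 kt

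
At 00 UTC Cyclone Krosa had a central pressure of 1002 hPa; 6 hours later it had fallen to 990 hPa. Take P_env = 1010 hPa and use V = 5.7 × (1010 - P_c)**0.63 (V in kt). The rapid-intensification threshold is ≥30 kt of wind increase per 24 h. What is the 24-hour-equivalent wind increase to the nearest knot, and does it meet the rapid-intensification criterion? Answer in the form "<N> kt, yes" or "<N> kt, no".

66 kt, yes

V₁: ΔP = 8, V ≈ 5.7 × 8^0.63 ≈ 21.13 kt.
V₂: ΔP = 20, V ≈ 5.7 × 20^0.63 ≈ 37.63 kt.
ΔV over 6 h = 16.50 kt → 24 h equivalent = 16.50 × 24/6 ≈ 66.00 kt.
66 kt ≥ 30 kt ⇒ rapid intensification.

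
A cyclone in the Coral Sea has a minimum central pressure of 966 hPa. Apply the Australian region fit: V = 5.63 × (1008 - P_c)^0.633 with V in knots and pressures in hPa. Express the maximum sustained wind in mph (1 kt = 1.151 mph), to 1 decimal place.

ΔP = 1008 − 966 = 42 hPa.
V ≈ 5.63 × 42^0.633 = 5.63 × 10.654 ≈ 59.983 kt.
59.983 × 1.151 ≈ 69.04 mph → 69.0 mph.

69.0 mph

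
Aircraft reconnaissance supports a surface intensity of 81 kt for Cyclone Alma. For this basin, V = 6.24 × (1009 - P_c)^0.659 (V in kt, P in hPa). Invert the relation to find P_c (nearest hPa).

ΔP = (V / 6.24)^(1/0.659) = (81/6.24)^1.517.
81/6.24 = 12.981; 12.981^1.517 ≈ 48.91 hPa.
P_c = 1009 − 48.91 = 960.09 ≈ 960 hPa.

960 hPa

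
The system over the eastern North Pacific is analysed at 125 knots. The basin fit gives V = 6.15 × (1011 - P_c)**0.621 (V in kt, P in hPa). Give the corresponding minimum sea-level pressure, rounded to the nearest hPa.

883 hPa

ΔP = (V / 6.15)^(1/0.621) = (125/6.15)^1.610.
125/6.15 = 20.325; 20.325^1.610 ≈ 127.74 hPa.
P_c = 1011 − 127.74 = 883.26 ≈ 883 hPa.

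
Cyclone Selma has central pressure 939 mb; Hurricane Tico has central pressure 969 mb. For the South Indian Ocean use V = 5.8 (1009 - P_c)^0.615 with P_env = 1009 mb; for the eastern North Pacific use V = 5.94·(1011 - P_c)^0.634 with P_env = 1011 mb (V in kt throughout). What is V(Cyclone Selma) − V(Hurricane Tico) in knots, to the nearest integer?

16 kt

Cyclone Selma: ΔP = 70; V ≈ 5.8 × 70^0.615 ≈ 79.10 kt.
Hurricane Tico: ΔP = 42; V ≈ 5.94 × 42^0.634 ≈ 63.52 kt.
Difference ≈ 79.10 − 63.52 = 15.58 → 16 kt.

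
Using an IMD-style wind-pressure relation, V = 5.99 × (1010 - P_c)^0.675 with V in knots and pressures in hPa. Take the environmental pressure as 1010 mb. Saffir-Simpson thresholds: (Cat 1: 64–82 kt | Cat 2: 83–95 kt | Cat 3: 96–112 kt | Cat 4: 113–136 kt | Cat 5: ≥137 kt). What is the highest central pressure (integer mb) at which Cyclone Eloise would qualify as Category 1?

976 mb

Category 1 begins at V = 64 kt.
Required ΔP = (64/5.99)^(1/0.675) = 10.684^1.481 ≈ 33.43 mb.
P_c ≤ 1010 − 33.43 = 976.57, so the highest integer P_c is 976 mb.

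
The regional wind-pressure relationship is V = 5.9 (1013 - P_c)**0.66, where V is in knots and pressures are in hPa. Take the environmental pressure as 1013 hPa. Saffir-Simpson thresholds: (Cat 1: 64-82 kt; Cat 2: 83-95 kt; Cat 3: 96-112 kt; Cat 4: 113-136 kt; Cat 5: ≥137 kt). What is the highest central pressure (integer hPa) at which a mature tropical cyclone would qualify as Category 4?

Category 4 begins at V = 113 kt.
Required ΔP = (113/5.9)^(1/0.66) = 19.153^1.515 ≈ 87.65 hPa.
P_c ≤ 1013 − 87.65 = 925.35, so the highest integer P_c is 925 hPa.

925 hPa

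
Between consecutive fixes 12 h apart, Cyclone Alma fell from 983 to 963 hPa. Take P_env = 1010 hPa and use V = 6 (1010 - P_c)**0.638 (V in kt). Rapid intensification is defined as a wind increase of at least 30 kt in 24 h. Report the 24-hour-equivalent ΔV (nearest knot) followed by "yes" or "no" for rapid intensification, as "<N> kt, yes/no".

42 kt, yes

V₁: ΔP = 27, V ≈ 6 × 27^0.638 ≈ 49.13 kt.
V₂: ΔP = 47, V ≈ 6 × 47^0.638 ≈ 69.98 kt.
ΔV over 12 h = 20.85 kt → 24 h equivalent = 20.85 × 24/12 ≈ 41.70 kt.
42 kt ≥ 30 kt ⇒ rapid intensification.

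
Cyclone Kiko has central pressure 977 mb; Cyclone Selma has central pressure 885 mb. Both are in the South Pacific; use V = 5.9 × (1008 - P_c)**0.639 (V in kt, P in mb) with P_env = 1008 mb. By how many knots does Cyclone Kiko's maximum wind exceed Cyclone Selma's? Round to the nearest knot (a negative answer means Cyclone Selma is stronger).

-75 kt

Cyclone Kiko: ΔP = 31; V ≈ 5.9 × 31^0.639 ≈ 52.95 kt.
Cyclone Selma: ΔP = 123; V ≈ 5.9 × 123^0.639 ≈ 127.73 kt.
Difference ≈ 52.95 − 127.73 = -74.78 → -75 kt.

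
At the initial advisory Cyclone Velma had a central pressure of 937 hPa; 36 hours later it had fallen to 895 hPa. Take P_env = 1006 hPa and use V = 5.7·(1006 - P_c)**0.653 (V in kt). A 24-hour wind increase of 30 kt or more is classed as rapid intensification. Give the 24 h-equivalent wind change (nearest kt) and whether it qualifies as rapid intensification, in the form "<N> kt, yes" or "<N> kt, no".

V₁: ΔP = 69, V ≈ 5.7 × 69^0.653 ≈ 90.50 kt.
V₂: ΔP = 111, V ≈ 5.7 × 111^0.653 ≈ 123.44 kt.
ΔV over 36 h = 32.94 kt → 24 h equivalent = 32.94 × 24/36 ≈ 21.96 kt.
22 kt < 30 kt ⇒ not rapid intensification.

22 kt, no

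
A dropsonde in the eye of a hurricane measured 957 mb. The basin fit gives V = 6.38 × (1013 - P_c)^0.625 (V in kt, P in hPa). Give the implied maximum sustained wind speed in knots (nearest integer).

ΔP = 1013 − 957 = 56 mb.
56^0.625 ≈ 12.377.
V ≈ 6.38 × 12.377 ≈ 79.0 kt.

79 kt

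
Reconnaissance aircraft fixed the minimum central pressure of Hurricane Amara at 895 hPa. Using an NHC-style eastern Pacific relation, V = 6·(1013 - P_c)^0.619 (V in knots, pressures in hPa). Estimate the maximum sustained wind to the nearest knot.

ΔP = 1013 − 895 = 118 hPa.
118^0.619 ≈ 19.164.
V ≈ 6 × 19.164 ≈ 115.0 kt.

115 kt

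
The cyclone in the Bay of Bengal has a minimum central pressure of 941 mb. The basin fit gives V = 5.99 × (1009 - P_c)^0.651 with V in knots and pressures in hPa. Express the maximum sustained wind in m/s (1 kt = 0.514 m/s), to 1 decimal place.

48.0 m/s

ΔP = 1009 − 941 = 68 mb.
V ≈ 5.99 × 68^0.651 = 5.99 × 15.594 ≈ 93.409 kt.
93.409 × 0.514 ≈ 48.01 m/s → 48.0 m/s.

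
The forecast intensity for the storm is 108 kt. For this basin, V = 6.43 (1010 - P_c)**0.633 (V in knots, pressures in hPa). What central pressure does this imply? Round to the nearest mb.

ΔP = (V / 6.43)^(1/0.633) = (108/6.43)^1.580.
108/6.43 = 16.796; 16.796^1.580 ≈ 86.21 mb.
P_c = 1010 − 86.21 = 923.79 ≈ 924 mb.

924 mb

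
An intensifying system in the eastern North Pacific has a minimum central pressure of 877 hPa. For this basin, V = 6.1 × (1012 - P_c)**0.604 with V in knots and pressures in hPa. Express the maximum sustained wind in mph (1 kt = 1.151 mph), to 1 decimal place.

135.9 mph

ΔP = 1012 − 877 = 135 hPa.
V ≈ 6.1 × 135^0.604 = 6.1 × 19.352 ≈ 118.046 kt.
118.046 × 1.151 ≈ 135.87 mph → 135.9 mph.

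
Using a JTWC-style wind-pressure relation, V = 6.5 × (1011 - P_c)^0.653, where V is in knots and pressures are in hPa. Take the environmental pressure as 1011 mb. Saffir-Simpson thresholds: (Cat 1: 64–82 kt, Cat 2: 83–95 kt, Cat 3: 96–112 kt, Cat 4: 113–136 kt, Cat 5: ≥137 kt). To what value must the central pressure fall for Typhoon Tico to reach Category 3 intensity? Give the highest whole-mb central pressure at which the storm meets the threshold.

Category 3 begins at V = 96 kt.
Required ΔP = (96/6.5)^(1/0.653) = 14.769^1.531 ≈ 61.77 mb.
P_c ≤ 1011 − 61.77 = 949.23, so the highest integer P_c is 949 mb.

949 mb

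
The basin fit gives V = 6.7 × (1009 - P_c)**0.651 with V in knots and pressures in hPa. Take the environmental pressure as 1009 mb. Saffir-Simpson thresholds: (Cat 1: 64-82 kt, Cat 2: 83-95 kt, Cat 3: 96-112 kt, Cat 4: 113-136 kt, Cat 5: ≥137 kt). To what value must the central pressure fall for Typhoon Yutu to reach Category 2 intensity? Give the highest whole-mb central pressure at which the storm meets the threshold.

Category 2 begins at V = 83 kt.
Required ΔP = (83/6.7)^(1/0.651) = 12.388^1.536 ≈ 47.75 mb.
P_c ≤ 1009 − 47.75 = 961.25, so the highest integer P_c is 961 mb.

961 mb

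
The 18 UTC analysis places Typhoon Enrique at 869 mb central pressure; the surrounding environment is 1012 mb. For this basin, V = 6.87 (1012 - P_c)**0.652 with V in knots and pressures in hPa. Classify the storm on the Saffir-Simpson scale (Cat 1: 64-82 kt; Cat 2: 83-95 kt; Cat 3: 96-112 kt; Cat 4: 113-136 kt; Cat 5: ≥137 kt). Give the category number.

ΔP = 1012 − 869 = 143 mb.
V ≈ 6.87 × 143^0.652 = 6.87 × 25.43 ≈ 175 kt.
175 kt falls in the Category 5 band.

5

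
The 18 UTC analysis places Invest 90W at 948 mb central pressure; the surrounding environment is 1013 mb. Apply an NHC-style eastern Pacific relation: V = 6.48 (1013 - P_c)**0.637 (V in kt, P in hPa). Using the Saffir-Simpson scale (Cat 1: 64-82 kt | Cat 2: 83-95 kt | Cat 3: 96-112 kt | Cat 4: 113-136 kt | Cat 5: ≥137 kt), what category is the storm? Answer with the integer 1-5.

2

ΔP = 1013 − 948 = 65 mb.
V ≈ 6.48 × 65^0.637 = 6.48 × 14.28 ≈ 93 kt.
93 kt falls in the Category 2 band.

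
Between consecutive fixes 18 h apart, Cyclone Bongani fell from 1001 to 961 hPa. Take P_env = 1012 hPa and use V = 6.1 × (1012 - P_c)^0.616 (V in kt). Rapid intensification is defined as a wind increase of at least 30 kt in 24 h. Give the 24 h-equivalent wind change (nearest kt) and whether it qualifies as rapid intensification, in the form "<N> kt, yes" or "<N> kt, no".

V₁: ΔP = 11, V ≈ 6.1 × 11^0.616 ≈ 26.72 kt.
V₂: ΔP = 51, V ≈ 6.1 × 51^0.616 ≈ 68.74 kt.
ΔV over 18 h = 42.02 kt → 24 h equivalent = 42.02 × 24/18 ≈ 56.03 kt.
56 kt ≥ 30 kt ⇒ rapid intensification.

56 kt, yes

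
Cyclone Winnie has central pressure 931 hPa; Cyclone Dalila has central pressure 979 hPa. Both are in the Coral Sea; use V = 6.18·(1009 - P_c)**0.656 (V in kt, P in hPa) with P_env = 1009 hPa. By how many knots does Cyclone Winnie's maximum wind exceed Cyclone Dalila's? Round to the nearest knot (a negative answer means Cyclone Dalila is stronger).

Cyclone Winnie: ΔP = 78; V ≈ 6.18 × 78^0.656 ≈ 107.70 kt.
Cyclone Dalila: ΔP = 30; V ≈ 6.18 × 30^0.656 ≈ 57.54 kt.
Difference ≈ 107.70 − 57.54 = 50.16 → 50 kt.

50 kt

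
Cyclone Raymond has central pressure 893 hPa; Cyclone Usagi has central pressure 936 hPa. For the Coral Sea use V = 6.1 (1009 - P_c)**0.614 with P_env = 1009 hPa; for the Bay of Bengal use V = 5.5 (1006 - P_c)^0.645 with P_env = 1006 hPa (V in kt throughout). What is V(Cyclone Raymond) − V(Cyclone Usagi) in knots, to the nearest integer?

Cyclone Raymond: ΔP = 116; V ≈ 6.1 × 116^0.614 ≈ 112.96 kt.
Cyclone Usagi: ΔP = 70; V ≈ 5.5 × 70^0.645 ≈ 85.20 kt.
Difference ≈ 112.96 − 85.20 = 27.76 → 28 kt.

28 kt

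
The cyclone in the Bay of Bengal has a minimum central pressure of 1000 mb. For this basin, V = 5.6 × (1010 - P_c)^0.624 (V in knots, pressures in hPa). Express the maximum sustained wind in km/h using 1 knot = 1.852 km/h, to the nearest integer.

44 km/h

ΔP = 1010 − 1000 = 10 mb.
V ≈ 5.6 × 10^0.624 = 5.6 × 4.207 ≈ 23.561 kt.
23.561 × 1.852 ≈ 43.63 km/h → 44 km/h.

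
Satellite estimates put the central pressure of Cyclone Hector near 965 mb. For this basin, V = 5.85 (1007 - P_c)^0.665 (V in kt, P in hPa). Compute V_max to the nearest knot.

ΔP = 1007 − 965 = 42 mb.
42^0.665 ≈ 12.008.
V ≈ 5.85 × 12.008 ≈ 70.2 kt.

70 kt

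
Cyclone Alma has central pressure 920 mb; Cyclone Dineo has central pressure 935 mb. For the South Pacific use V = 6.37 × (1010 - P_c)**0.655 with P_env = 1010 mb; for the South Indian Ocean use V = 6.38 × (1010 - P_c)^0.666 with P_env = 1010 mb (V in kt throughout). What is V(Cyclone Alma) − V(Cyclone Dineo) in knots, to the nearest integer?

8 kt

Cyclone Alma: ΔP = 90; V ≈ 6.37 × 90^0.655 ≈ 121.39 kt.
Cyclone Dineo: ΔP = 75; V ≈ 6.38 × 75^0.666 ≈ 113.14 kt.
Difference ≈ 121.39 − 113.14 = 8.25 → 8 kt.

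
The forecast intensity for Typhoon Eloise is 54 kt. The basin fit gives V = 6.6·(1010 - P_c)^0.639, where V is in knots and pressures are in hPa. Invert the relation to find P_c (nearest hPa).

983 hPa

ΔP = (V / 6.6)^(1/0.639) = (54/6.6)^1.565.
54/6.6 = 8.182; 8.182^1.565 ≈ 26.83 hPa.
P_c = 1010 − 26.83 = 983.17 ≈ 983 hPa.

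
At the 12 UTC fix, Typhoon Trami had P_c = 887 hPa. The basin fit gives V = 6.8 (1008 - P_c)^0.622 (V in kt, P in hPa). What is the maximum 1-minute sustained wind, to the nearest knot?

ΔP = 1008 − 887 = 121 hPa.
121^0.622 ≈ 19.747.
V ≈ 6.8 × 19.747 ≈ 134.3 kt.

134 kt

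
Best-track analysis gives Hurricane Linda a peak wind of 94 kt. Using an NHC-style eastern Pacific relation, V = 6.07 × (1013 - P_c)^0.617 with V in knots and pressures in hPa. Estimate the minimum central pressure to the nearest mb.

928 mb

ΔP = (V / 6.07)^(1/0.617) = (94/6.07)^1.621.
94/6.07 = 15.486; 15.486^1.621 ≈ 84.84 mb.
P_c = 1013 − 84.84 = 928.16 ≈ 928 mb.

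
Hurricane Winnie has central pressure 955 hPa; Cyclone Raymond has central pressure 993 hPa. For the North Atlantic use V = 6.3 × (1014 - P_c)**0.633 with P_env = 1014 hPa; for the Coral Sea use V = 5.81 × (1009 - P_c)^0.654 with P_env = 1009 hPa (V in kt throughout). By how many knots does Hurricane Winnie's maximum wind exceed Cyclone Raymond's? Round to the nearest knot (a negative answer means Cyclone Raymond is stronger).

48 kt

Hurricane Winnie: ΔP = 59; V ≈ 6.3 × 59^0.633 ≈ 83.23 kt.
Cyclone Raymond: ΔP = 16; V ≈ 5.81 × 16^0.654 ≈ 35.62 kt.
Difference ≈ 83.23 − 35.62 = 47.61 → 48 kt.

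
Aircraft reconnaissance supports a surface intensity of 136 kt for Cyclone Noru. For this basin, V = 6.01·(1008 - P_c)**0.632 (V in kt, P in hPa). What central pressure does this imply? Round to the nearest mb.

869 mb

ΔP = (V / 6.01)^(1/0.632) = (136/6.01)^1.582.
136/6.01 = 22.629; 22.629^1.582 ≈ 139.14 mb.
P_c = 1008 − 139.14 = 868.86 ≈ 869 mb.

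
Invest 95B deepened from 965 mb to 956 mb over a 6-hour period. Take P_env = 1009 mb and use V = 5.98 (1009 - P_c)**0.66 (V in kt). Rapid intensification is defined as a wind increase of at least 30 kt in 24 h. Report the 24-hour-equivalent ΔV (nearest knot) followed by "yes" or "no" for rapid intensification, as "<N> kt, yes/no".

V₁: ΔP = 44, V ≈ 5.98 × 44^0.66 ≈ 72.67 kt.
V₂: ΔP = 53, V ≈ 5.98 × 53^0.66 ≈ 82.17 kt.
ΔV over 6 h = 9.50 kt → 24 h equivalent = 9.50 × 24/6 ≈ 38.00 kt.
38 kt ≥ 30 kt ⇒ rapid intensification.

38 kt, yes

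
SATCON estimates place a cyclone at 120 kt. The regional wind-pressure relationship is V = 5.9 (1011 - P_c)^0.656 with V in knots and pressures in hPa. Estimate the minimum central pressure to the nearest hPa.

ΔP = (V / 5.9)^(1/0.656) = (120/5.9)^1.524.
120/5.9 = 20.339; 20.339^1.524 ≈ 98.72 hPa.
P_c = 1011 − 98.72 = 912.28 ≈ 912 hPa.

912 hPa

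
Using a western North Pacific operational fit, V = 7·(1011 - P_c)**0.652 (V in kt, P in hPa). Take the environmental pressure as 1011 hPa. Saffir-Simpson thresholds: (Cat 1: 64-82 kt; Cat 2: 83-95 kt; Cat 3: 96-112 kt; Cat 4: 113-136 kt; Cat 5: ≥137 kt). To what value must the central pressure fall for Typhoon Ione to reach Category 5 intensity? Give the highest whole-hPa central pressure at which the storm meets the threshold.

Category 5 begins at V = 137 kt.
Required ΔP = (137/7)^(1/0.652) = 19.571^1.534 ≈ 95.72 hPa.
P_c ≤ 1011 − 95.72 = 915.28, so the highest integer P_c is 915 hPa.

915 hPa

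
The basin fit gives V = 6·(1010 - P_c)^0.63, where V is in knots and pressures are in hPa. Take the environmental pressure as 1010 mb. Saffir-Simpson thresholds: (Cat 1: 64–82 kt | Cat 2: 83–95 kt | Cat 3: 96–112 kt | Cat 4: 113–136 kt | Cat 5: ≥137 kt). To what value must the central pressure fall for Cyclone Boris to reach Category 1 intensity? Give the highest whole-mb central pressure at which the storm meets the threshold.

967 mb

Category 1 begins at V = 64 kt.
Required ΔP = (64/6)^(1/0.63) = 10.667^1.587 ≈ 42.83 mb.
P_c ≤ 1010 − 42.83 = 967.17, so the highest integer P_c is 967 mb.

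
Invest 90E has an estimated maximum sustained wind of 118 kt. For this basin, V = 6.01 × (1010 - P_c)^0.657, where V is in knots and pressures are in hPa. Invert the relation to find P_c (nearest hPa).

917 hPa

ΔP = (V / 6.01)^(1/0.657) = (118/6.01)^1.522.
118/6.01 = 19.634; 19.634^1.522 ≈ 92.91 hPa.
P_c = 1010 − 92.91 = 917.09 ≈ 917 hPa.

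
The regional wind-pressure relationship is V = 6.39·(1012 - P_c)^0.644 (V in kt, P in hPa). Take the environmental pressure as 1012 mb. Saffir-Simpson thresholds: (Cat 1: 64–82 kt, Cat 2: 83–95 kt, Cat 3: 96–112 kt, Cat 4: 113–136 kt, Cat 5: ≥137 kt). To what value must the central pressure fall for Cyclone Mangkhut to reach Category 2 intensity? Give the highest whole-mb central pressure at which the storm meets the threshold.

958 mb

Category 2 begins at V = 83 kt.
Required ΔP = (83/6.39)^(1/0.644) = 12.989^1.553 ≈ 53.60 mb.
P_c ≤ 1012 − 53.60 = 958.40, so the highest integer P_c is 958 mb.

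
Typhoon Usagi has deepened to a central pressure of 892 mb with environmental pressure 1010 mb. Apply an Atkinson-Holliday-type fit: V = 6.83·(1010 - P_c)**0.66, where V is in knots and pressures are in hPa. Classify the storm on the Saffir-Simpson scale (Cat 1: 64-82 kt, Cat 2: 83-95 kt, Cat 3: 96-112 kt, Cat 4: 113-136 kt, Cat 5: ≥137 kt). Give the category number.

5

ΔP = 1010 − 892 = 118 mb.
V ≈ 6.83 × 118^0.66 = 6.83 × 23.30 ≈ 159 kt.
159 kt falls in the Category 5 band.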